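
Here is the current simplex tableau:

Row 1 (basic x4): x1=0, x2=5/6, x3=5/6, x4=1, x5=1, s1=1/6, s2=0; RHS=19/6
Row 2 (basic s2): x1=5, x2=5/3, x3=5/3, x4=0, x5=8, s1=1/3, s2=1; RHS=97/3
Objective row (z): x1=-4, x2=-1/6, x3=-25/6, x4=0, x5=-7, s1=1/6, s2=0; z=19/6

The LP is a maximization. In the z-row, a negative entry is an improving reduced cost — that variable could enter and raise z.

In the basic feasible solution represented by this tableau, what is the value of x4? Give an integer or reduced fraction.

19/6

x4 is basic (row 1); its value is the RHS of that row: 19/6.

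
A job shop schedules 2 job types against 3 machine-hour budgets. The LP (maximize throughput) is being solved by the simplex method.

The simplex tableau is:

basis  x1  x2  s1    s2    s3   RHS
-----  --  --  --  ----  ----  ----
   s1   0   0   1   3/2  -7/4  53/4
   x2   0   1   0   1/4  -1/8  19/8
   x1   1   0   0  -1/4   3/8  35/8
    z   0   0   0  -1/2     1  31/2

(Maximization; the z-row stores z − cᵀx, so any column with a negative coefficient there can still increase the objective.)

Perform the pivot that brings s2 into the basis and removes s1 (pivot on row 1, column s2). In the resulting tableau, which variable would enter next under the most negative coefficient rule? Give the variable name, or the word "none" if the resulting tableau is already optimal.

Pivot element 3/2. New z-row = old z-row − (-1/2)·(row 1/(3/2)).
Updated z-row coefficients: x1: 0, x2: 0, s1: 1/3, s2: 0, s3: 5/12.
No coefficient is strictly negative; the tableau after this pivot is optimal.

none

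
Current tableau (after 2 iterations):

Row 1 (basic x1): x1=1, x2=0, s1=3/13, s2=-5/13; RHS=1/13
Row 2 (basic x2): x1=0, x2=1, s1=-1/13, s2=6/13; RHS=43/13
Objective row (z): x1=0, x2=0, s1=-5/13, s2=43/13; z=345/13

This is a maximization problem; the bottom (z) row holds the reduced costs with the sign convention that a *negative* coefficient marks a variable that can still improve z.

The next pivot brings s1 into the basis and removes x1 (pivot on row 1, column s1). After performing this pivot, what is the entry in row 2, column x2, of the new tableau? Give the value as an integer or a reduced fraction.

1

Pivot element is row 1, column s1: 3/13.
Normalize row 1: new (row 1, x2) = 0/(3/13) = 0.
row 2 ← row 2 − (-1/13)·(new row 1): 1 − (-1/13)·0 = 1.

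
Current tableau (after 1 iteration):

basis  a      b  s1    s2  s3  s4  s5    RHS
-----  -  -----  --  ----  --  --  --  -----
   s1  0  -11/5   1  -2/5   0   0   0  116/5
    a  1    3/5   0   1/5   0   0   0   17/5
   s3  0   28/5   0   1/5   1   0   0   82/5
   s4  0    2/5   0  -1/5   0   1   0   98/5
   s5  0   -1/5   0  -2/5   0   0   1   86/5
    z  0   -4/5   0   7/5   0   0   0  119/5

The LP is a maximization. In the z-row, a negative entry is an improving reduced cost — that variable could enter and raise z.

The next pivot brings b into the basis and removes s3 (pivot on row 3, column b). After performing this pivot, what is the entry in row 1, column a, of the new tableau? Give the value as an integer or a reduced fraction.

0

Pivot element is row 3, column b: 28/5.
Normalize row 3: new (row 3, a) = 0/(28/5) = 0.
row 1 ← row 1 − (-11/5)·(new row 3): 0 − (-11/5)·0 = 0.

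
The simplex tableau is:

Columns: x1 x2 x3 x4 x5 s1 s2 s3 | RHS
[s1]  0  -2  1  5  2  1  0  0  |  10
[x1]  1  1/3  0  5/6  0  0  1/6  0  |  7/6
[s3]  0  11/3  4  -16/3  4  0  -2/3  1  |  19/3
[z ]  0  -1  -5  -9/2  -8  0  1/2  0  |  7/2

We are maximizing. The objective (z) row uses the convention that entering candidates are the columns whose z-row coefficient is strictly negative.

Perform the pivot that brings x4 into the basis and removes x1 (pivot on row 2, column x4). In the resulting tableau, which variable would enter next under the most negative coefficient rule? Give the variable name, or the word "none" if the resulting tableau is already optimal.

Pivot element 5/6. New z-row = old z-row − (-9/2)·(row 2/(5/6)).
Updated z-row coefficients: x1: 27/5, x2: 4/5, x3: -5, x4: 0, x5: -8, s1: 0, s2: 7/5, s3: 0.
The most negative is -8 in column x5, so x5 would enter next.

x5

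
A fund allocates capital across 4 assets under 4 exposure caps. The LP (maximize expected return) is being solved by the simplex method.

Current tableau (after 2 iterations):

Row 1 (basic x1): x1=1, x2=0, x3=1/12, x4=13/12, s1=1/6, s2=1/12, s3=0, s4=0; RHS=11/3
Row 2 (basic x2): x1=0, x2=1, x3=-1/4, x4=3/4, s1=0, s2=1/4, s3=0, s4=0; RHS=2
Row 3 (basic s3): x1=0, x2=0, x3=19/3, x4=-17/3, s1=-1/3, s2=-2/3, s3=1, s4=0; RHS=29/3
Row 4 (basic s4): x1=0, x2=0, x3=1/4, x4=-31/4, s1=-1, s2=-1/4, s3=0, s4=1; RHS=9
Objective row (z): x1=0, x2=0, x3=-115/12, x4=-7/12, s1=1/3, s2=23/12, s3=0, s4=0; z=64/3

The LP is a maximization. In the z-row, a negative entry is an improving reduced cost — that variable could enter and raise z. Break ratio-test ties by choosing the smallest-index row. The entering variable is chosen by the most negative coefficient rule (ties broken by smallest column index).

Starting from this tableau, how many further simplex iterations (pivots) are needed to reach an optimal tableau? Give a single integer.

2

pivot: x3 in, s3 out → z = 2733/76
pivot: x4 in, x1 out → z = 1407/22
No improving column remains; optimal.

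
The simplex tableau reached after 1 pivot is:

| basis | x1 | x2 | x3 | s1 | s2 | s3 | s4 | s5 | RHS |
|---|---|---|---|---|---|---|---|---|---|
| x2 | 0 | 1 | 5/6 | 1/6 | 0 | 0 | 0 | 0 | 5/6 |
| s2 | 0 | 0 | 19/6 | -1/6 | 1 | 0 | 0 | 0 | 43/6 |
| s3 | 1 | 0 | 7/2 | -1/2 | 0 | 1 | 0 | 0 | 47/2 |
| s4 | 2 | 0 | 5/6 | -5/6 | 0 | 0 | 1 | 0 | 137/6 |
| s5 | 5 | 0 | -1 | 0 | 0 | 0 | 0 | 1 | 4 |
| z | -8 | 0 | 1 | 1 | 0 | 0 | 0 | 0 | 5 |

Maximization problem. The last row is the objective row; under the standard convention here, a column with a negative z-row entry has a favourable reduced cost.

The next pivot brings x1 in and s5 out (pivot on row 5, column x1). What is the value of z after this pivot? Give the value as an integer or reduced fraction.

57/5

Minimum ratio for x1: 4/5 = 4/5.
z changes by −(z-row coeff of x1)·ratio = −(-8)·(4/5) = 32/5.
New z = 5 + (32/5) = 57/5.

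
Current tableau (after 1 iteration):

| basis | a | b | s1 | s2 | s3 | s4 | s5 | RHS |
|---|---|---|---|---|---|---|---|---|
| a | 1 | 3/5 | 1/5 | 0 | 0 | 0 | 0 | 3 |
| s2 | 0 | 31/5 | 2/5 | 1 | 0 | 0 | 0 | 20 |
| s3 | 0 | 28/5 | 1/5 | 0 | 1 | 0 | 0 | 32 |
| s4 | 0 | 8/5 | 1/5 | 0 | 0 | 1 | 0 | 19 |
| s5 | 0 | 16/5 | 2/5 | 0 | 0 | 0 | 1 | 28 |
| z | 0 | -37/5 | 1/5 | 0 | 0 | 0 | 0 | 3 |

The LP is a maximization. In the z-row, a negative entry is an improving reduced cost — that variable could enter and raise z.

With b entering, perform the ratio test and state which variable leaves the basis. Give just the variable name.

s2

Ratios: row 1 (a): 3/(3/5) = 5; row 2 (s2): 20/(31/5) = 100/31; row 3 (s3): 32/(28/5) = 40/7; row 4 (s4): 19/(8/5) = 95/8; row 5 (s5): 28/(16/5) = 35/4.
Minimum ratio 100/31 is in the s2 row, so s2 leaves.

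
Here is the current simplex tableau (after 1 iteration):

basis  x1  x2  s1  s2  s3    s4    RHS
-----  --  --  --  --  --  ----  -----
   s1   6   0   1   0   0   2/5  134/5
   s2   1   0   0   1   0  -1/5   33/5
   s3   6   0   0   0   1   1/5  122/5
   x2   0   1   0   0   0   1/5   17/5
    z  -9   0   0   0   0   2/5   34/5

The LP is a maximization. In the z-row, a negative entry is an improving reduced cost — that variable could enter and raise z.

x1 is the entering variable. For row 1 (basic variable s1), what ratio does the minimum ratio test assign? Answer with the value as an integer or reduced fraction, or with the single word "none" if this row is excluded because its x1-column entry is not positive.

Ratio = RHS / (x1 entry) = (134/5) / 6 = 67/15.

67/15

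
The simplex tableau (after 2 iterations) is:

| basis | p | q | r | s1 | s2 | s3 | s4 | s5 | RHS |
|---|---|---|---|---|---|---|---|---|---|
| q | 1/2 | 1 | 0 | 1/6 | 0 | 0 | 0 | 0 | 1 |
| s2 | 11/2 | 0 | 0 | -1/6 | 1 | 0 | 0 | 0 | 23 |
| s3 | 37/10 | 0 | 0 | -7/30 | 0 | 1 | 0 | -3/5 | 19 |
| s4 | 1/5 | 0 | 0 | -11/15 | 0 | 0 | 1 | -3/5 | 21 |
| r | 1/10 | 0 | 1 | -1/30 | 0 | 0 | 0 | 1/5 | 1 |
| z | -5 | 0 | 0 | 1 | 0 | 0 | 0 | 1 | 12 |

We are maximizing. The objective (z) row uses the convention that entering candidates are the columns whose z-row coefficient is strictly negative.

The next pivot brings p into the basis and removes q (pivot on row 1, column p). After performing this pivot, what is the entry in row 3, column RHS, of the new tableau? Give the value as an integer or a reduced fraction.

58/5

Pivot element is row 1, column p: 1/2.
Normalize row 1: new (row 1, RHS) = 1/(1/2) = 2.
row 3 ← row 3 − (37/10)·(new row 1): 19 − (37/10)·2 = 58/5.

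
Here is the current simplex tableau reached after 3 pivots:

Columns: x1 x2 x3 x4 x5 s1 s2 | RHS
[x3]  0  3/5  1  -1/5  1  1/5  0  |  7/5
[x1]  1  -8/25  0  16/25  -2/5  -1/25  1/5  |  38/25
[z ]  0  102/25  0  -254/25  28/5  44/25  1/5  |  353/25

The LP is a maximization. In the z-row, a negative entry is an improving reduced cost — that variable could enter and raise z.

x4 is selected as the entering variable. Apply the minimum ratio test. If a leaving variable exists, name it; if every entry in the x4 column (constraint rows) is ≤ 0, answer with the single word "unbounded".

Ratios: row 1 (x3): entry -1/5 ≤ 0, skip; row 2 (x1): (38/25)/(16/25) = 19/8.
Minimum ratio is in the x1 row, so x1 leaves.

x1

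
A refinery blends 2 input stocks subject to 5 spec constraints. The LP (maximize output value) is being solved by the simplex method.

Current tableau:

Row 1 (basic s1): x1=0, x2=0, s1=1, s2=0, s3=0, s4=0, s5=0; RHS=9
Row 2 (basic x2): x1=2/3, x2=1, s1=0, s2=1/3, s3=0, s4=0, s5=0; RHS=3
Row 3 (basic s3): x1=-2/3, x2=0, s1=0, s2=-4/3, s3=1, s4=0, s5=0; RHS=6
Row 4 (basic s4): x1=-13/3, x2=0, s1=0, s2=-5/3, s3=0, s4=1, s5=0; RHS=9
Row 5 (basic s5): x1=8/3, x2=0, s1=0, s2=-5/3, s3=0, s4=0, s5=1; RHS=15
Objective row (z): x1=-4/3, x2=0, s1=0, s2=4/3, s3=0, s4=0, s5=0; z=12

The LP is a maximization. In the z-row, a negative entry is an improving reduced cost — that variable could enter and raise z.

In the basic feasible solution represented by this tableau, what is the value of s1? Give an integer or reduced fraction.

9

s1 is basic (row 1); its value is the RHS of that row: 9.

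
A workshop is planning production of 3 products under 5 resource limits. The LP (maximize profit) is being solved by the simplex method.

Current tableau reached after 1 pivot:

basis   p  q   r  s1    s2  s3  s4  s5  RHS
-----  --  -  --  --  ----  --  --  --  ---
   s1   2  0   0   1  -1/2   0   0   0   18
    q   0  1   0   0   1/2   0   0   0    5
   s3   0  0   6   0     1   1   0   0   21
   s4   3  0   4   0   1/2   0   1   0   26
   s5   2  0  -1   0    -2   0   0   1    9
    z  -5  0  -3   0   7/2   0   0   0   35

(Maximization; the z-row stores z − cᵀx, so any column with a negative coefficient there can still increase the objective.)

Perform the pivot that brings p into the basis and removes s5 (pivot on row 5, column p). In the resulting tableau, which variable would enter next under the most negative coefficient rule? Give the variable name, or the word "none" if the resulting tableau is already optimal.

r

Pivot element 2. New z-row = old z-row − (-5)·(row 5/2).
Updated z-row coefficients: p: 0, q: 0, r: -11/2, s1: 0, s2: -3/2, s3: 0, s4: 0, s5: 5/2.
The most negative is -11/2 in column r, so r would enter next.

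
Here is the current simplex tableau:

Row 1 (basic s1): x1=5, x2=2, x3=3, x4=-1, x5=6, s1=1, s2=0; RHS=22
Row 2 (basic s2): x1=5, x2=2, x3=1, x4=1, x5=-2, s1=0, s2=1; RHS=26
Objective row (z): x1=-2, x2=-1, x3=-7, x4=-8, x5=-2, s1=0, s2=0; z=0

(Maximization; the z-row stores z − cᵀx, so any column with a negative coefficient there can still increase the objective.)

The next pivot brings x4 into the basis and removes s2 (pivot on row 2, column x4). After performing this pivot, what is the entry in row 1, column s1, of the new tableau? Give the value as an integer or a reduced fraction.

1

Pivot element is row 2, column x4: 1.
Normalize row 2: new (row 2, s1) = 0/1 = 0.
row 1 ← row 1 − (-1)·(new row 2): 1 − (-1)·0 = 1.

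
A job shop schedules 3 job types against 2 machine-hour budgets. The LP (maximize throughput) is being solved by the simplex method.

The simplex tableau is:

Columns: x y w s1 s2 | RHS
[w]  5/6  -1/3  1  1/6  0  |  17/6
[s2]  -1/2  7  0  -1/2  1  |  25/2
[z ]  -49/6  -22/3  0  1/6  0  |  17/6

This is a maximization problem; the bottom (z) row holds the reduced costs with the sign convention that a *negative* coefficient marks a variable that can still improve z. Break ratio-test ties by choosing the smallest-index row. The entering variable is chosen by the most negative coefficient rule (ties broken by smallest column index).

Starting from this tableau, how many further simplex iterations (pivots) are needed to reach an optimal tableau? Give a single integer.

pivot: x in, w out → z = 153/5
pivot: y in, s2 out → z = 1793/34
No improving column remains; optimal.

2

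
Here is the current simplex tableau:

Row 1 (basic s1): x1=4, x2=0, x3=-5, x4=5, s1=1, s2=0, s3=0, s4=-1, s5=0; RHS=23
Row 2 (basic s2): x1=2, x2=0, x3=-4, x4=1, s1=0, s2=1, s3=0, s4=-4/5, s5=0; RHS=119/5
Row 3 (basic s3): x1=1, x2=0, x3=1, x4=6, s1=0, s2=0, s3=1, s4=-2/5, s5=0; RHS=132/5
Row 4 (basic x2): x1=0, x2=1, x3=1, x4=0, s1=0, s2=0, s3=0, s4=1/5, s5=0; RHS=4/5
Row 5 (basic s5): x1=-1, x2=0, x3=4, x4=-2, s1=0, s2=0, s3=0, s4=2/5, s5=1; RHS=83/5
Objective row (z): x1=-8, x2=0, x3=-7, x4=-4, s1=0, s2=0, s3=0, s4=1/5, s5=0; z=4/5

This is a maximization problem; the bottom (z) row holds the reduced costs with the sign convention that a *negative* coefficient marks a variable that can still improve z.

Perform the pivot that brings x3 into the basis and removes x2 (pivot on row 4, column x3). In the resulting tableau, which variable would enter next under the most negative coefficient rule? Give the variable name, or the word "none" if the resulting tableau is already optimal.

x1

Pivot element 1. New z-row = old z-row − (-7)·(row 4/1).
Updated z-row coefficients: x1: -8, x2: 7, x3: 0, x4: -4, s1: 0, s2: 0, s3: 0, s4: 8/5, s5: 0.
The most negative is -8 in column x1, so x1 would enter next.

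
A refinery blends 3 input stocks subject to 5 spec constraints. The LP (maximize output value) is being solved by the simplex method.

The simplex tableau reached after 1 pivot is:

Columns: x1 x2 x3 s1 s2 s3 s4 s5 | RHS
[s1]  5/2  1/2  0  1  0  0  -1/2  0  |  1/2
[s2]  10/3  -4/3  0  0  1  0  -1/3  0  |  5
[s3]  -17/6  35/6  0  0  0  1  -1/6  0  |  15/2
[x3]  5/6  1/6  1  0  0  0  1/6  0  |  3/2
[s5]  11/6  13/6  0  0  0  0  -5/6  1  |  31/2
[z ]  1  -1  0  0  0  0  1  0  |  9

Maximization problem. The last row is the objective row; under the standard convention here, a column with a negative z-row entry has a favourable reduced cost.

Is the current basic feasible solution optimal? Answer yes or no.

Column x2 has objective-row coefficient -1, which is negative; an improving pivot exists, so not yet optimal.

no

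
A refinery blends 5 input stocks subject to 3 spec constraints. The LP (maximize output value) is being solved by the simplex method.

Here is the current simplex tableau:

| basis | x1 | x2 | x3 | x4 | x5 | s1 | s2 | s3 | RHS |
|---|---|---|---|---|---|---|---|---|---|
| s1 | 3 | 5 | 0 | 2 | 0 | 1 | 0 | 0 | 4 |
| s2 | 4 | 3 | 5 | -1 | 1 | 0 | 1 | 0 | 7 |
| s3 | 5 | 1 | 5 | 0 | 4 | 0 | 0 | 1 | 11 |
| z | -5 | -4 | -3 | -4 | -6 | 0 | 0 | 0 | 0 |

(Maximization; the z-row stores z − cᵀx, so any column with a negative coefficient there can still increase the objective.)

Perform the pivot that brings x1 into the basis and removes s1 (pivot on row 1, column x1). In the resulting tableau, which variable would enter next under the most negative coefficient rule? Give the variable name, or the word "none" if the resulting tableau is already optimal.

x5

Pivot element 3. New z-row = old z-row − (-5)·(row 1/3).
Updated z-row coefficients: x1: 0, x2: 13/3, x3: -3, x4: -2/3, x5: -6, s1: 5/3, s2: 0, s3: 0.
The most negative is -6 in column x5, so x5 would enter next.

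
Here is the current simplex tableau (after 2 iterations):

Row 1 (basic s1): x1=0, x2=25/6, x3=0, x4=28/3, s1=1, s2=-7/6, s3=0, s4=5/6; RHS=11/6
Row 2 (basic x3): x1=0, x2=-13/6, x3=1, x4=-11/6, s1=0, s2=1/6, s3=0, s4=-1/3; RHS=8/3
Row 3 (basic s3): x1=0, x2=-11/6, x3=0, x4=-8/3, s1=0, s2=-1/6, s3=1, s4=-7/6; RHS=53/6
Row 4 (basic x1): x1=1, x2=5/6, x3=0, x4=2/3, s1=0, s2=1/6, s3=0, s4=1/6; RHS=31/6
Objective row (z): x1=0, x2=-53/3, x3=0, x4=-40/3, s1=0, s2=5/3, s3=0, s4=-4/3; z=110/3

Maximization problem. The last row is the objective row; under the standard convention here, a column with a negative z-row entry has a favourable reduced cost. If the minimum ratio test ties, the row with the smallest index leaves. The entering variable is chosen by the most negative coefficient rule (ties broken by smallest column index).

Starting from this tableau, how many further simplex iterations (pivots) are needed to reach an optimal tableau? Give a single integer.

pivot: x2 in, s1 out → z = 1111/25
pivot: s2 in, x1 out → z = 419/5
No improving column remains; optimal.

2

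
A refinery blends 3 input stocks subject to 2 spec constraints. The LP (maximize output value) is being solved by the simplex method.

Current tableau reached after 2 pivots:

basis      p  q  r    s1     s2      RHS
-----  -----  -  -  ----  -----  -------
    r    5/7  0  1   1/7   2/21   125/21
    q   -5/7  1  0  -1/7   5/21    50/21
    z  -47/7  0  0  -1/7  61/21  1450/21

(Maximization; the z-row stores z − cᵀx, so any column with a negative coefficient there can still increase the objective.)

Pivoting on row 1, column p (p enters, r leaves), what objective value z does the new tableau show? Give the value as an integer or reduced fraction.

Minimum ratio for p: (125/21)/(5/7) = 25/3.
z changes by −(z-row coeff of p)·ratio = −(-47/7)·(25/3) = 1175/21.
New z = 1450/21 + (1175/21) = 125.

125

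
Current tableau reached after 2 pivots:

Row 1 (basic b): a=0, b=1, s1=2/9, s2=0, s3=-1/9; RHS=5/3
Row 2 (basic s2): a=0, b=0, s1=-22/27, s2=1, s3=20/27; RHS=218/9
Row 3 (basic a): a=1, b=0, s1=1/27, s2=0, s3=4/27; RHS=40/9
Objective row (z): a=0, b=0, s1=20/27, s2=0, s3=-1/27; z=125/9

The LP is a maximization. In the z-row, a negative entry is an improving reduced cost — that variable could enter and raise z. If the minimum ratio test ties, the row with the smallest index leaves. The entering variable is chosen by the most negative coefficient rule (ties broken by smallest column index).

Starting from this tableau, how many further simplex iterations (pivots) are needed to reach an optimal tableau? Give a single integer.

1

pivot: s3 in, a out → z = 15
No improving column remains; optimal.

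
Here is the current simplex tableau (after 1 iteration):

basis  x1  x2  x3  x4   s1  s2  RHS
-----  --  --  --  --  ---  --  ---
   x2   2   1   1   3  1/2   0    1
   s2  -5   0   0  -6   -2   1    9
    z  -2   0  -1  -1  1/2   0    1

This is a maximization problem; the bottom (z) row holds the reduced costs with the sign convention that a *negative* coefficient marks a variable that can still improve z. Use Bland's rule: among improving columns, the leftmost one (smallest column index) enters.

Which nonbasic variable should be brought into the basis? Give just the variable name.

Objective-row coefficients: x1: -2, x2: 0, x3: -1, x4: -1, s1: 1/2, s2: 0.
Improving columns: x1, x3, x4. Bland's rule picks the smallest column index → x1.

x1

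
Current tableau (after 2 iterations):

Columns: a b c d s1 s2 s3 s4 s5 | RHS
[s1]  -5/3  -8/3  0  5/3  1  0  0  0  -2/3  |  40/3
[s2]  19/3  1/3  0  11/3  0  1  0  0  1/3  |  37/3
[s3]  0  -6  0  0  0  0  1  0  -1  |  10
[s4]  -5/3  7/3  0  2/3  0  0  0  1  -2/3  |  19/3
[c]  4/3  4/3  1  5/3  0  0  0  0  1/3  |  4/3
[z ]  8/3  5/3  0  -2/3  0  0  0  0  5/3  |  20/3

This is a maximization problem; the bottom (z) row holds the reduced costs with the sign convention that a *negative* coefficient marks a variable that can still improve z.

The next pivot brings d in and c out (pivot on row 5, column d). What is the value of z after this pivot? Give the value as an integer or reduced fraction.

36/5

Minimum ratio for d: (4/3)/(5/3) = 4/5.
z changes by −(z-row coeff of d)·ratio = −(-2/3)·(4/5) = 8/15.
New z = 20/3 + (8/15) = 36/5.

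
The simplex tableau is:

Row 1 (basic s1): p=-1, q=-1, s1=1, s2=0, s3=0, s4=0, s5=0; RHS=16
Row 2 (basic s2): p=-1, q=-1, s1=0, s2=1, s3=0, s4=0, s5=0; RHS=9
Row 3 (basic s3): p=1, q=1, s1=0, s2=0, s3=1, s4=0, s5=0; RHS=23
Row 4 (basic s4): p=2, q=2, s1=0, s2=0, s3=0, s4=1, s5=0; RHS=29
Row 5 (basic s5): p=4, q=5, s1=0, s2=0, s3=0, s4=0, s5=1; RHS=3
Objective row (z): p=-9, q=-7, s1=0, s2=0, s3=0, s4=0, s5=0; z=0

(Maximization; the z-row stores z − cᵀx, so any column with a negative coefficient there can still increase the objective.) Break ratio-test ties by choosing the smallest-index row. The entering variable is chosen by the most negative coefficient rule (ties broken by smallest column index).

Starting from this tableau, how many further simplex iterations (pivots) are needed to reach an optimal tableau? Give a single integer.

pivot: p in, s5 out → z = 27/4
No improving column remains; optimal.

1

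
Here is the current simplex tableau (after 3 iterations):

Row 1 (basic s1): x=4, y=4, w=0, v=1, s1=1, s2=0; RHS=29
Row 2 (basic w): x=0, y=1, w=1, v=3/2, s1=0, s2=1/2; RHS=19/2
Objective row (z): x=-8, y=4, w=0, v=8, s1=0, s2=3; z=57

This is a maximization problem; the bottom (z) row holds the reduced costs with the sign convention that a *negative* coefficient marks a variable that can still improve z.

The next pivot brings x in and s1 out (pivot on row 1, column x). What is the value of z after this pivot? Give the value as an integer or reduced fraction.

115

Minimum ratio for x: 29/4 = 29/4.
z changes by −(z-row coeff of x)·ratio = −(-8)·(29/4) = 58.
New z = 57 + 58 = 115.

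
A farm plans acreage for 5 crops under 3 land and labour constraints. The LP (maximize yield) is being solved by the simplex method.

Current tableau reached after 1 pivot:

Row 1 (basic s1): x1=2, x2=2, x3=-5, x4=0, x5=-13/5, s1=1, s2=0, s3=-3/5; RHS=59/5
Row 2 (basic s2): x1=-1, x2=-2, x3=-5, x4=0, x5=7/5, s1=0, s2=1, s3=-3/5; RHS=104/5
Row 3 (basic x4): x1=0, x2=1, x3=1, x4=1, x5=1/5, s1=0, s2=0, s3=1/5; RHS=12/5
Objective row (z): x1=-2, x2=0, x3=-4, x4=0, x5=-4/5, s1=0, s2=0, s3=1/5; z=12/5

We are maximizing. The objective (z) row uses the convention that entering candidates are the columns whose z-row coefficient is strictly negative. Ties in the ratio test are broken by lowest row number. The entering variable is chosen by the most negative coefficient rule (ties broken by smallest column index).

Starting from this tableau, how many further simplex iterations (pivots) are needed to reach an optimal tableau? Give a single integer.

pivot: x3 in, x4 out → z = 12
pivot: x1 in, s1 out → z = 179/5
pivot: x5 in, x3 out → z = 55
No improving column remains; optimal.

3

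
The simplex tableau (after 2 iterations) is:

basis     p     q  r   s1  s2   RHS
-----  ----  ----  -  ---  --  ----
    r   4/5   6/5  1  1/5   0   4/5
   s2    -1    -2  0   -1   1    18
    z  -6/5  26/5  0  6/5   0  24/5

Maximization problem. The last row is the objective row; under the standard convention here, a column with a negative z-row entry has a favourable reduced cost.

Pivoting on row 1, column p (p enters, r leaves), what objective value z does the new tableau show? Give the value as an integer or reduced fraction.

Minimum ratio for p: (4/5)/(4/5) = 1.
z changes by −(z-row coeff of p)·ratio = −(-6/5)·1 = 6/5.
New z = 24/5 + (6/5) = 6.

6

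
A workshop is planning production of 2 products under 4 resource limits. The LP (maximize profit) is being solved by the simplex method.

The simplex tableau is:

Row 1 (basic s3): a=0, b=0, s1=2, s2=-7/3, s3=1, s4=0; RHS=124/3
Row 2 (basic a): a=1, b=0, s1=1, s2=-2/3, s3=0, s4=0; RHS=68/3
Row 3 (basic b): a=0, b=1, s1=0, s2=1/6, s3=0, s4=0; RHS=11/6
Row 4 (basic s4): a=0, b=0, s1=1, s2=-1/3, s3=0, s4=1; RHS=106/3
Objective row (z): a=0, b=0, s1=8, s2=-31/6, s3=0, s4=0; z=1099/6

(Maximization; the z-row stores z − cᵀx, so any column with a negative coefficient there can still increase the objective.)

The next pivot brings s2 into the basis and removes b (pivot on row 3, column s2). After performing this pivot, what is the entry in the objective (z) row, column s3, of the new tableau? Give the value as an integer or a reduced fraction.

Pivot element is row 3, column s2: 1/6.
Normalize row 3: new (row 3, s3) = 0/(1/6) = 0.
z-row ← z-row − (-31/6)·(new row 3): 0 − (-31/6)·0 = 0.

0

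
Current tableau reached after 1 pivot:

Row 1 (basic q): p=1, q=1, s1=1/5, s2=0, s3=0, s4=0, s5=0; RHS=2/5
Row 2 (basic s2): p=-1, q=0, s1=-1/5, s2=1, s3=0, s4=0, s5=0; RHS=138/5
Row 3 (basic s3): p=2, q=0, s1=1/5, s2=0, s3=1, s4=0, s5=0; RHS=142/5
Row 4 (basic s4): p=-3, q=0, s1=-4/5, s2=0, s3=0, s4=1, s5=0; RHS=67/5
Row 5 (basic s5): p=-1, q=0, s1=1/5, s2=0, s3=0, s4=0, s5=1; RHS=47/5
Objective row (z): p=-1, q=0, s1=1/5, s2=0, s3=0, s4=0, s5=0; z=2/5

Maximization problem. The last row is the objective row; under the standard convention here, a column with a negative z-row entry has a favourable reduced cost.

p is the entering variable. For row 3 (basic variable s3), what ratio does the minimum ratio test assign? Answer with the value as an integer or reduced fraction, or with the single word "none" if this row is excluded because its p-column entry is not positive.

71/5

Ratio = RHS / (p entry) = (142/5) / 2 = 71/5.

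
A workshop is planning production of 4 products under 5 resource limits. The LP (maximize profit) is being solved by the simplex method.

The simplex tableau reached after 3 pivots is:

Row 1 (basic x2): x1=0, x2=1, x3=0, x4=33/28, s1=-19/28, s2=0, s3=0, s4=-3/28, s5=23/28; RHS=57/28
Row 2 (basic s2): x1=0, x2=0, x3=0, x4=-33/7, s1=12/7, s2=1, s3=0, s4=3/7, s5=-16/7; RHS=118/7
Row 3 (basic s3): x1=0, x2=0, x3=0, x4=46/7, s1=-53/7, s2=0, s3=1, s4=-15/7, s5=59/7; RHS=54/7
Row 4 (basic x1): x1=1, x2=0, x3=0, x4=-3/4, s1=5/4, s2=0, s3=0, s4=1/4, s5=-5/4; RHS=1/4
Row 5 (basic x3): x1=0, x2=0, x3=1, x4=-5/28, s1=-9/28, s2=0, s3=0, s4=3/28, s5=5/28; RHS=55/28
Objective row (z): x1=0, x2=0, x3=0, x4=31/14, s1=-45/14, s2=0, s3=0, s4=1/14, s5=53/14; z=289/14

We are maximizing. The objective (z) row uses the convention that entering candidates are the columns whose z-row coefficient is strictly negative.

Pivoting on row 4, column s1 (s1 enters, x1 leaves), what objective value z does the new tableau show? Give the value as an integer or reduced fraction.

149/7

Minimum ratio for s1: (1/4)/(5/4) = 1/5.
z changes by −(z-row coeff of s1)·ratio = −(-45/14)·(1/5) = 9/14.
New z = 289/14 + (9/14) = 149/7.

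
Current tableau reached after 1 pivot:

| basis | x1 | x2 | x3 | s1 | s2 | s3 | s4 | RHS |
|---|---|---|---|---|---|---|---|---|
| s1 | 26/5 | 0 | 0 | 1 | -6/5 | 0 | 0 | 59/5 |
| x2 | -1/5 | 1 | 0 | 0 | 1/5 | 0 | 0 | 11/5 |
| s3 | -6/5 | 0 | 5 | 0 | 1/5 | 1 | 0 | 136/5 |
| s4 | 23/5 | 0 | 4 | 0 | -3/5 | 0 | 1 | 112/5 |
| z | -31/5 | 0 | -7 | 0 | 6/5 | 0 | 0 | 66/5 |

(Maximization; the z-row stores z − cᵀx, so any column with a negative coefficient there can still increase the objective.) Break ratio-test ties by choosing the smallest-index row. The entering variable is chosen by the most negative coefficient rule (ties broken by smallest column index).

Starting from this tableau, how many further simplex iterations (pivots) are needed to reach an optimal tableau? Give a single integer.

pivot: x3 in, s3 out → z = 1282/25
pivot: x1 in, s4 out → z = 7254/139
No improving column remains; optimal.

2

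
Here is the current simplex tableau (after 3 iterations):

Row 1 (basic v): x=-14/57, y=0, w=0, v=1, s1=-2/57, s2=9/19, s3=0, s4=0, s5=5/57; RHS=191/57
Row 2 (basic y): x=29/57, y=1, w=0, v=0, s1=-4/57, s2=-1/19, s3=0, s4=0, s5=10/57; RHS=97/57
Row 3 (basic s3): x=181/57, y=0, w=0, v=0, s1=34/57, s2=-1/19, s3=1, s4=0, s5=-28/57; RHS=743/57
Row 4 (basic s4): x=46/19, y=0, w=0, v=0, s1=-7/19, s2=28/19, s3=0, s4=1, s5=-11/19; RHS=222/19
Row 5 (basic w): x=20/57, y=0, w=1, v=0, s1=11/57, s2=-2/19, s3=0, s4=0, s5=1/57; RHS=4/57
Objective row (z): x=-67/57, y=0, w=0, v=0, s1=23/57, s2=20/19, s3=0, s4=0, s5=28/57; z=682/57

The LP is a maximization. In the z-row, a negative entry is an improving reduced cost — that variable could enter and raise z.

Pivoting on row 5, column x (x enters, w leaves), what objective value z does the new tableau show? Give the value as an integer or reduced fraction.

61/5

Minimum ratio for x: (4/57)/(20/57) = 1/5.
z changes by −(z-row coeff of x)·ratio = −(-67/57)·(1/5) = 67/285.
New z = 682/57 + (67/285) = 61/5.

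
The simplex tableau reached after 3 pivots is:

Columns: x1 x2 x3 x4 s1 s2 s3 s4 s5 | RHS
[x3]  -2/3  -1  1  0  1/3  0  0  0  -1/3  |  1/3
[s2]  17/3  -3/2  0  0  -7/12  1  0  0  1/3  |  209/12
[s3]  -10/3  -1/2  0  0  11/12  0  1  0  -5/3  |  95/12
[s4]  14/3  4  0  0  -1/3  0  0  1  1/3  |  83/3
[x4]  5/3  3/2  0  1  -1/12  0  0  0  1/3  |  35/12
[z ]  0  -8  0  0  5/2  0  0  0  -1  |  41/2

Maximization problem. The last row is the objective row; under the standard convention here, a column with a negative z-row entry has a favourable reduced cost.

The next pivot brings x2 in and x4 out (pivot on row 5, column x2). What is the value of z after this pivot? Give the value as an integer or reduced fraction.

649/18

Minimum ratio for x2: (35/12)/(3/2) = 35/18.
z changes by −(z-row coeff of x2)·ratio = −(-8)·(35/18) = 140/9.
New z = 41/2 + (140/9) = 649/18.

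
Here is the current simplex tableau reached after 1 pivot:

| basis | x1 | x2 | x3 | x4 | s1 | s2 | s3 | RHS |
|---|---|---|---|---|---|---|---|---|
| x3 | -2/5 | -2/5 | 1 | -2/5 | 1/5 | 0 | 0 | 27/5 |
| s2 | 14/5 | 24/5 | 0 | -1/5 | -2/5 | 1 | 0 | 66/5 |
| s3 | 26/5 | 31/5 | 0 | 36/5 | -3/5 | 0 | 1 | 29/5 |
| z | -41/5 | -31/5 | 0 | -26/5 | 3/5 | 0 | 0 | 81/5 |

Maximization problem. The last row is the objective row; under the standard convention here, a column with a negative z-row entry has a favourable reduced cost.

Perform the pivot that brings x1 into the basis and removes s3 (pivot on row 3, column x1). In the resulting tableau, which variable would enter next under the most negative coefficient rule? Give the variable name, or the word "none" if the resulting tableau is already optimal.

Pivot element 26/5. New z-row = old z-row − (-41/5)·(row 3/(26/5)).
Updated z-row coefficients: x1: 0, x2: 93/26, x3: 0, x4: 80/13, s1: -9/26, s2: 0, s3: 41/26.
The most negative is -9/26 in column s1, so s1 would enter next.

s1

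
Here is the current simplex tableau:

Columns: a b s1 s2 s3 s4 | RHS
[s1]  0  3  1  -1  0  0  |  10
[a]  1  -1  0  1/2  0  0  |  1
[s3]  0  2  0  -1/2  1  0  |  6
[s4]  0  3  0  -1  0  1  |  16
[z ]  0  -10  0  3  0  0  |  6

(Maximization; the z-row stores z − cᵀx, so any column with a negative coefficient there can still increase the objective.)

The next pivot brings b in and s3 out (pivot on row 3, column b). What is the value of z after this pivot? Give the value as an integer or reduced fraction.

Minimum ratio for b: 6/2 = 3.
z changes by −(z-row coeff of b)·ratio = −(-10)·3 = 30.
New z = 6 + 30 = 36.

36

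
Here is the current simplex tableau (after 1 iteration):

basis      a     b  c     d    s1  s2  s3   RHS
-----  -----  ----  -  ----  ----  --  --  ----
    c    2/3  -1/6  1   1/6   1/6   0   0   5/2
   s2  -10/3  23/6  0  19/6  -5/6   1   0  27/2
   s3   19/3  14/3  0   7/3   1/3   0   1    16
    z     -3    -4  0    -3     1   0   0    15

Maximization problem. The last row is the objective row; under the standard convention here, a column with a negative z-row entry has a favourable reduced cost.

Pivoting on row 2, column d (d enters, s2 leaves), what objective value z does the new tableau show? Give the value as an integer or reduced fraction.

528/19

Minimum ratio for d: (27/2)/(19/6) = 81/19.
z changes by −(z-row coeff of d)·ratio = −(-3)·(81/19) = 243/19.
New z = 15 + (243/19) = 528/19.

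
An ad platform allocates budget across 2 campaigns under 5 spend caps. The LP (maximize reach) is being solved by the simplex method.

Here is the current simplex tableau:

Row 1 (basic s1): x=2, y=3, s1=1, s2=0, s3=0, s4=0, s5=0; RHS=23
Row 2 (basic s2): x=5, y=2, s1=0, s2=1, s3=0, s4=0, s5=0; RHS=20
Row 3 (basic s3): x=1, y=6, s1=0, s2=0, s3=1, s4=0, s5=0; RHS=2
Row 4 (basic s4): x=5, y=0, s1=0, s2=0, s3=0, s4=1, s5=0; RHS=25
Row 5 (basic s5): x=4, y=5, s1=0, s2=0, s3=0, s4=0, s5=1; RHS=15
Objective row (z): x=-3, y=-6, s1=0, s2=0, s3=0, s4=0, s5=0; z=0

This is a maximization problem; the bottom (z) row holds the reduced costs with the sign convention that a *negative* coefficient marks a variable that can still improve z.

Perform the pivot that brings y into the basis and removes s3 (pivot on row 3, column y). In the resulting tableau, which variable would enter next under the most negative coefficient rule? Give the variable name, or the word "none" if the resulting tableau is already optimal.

x

Pivot element 6. New z-row = old z-row − (-6)·(row 3/6).
Updated z-row coefficients: x: -2, y: 0, s1: 0, s2: 0, s3: 1, s4: 0, s5: 0.
The most negative is -2 in column x, so x would enter next.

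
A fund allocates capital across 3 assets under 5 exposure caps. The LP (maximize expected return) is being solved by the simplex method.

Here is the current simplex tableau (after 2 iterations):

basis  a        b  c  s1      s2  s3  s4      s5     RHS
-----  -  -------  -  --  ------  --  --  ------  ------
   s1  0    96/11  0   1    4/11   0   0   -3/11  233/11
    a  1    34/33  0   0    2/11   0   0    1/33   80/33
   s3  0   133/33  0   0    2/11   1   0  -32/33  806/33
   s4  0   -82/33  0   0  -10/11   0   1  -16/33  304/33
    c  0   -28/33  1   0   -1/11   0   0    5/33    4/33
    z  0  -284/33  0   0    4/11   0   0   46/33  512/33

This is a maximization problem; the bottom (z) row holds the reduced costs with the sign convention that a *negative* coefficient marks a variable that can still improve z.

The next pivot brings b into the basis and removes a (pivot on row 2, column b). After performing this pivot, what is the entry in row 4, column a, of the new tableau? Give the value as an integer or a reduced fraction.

41/17

Pivot element is row 2, column b: 34/33.
Normalize row 2: new (row 2, a) = 1/(34/33) = 33/34.
row 4 ← row 4 − (-82/33)·(new row 2): 0 − (-82/33)·(33/34) = 41/17.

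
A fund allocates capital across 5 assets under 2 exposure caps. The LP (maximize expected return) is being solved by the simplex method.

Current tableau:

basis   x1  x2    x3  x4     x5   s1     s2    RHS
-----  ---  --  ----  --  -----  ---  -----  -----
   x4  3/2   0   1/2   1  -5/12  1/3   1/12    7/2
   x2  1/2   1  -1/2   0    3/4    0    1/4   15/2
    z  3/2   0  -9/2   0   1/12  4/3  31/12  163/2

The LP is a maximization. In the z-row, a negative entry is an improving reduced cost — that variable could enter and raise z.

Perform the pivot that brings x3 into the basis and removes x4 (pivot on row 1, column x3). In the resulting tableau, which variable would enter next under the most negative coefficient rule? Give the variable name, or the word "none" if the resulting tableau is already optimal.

x5

Pivot element 1/2. New z-row = old z-row − (-9/2)·(row 1/(1/2)).
Updated z-row coefficients: x1: 15, x2: 0, x3: 0, x4: 9, x5: -11/3, s1: 13/3, s2: 10/3.
The most negative is -11/3 in column x5, so x5 would enter next.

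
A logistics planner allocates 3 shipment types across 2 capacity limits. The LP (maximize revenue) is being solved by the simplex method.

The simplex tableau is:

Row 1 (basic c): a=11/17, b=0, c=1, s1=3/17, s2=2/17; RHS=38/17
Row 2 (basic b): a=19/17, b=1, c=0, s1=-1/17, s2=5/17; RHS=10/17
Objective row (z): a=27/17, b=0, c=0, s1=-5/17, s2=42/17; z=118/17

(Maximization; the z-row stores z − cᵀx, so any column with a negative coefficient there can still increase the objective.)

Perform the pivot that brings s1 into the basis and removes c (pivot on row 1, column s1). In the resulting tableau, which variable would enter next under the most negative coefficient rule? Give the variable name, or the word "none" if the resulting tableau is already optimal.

none

Pivot element 3/17. New z-row = old z-row − (-5/17)·(row 1/(3/17)).
Updated z-row coefficients: a: 8/3, b: 0, c: 5/3, s1: 0, s2: 8/3.
No coefficient is strictly negative; the tableau after this pivot is optimal.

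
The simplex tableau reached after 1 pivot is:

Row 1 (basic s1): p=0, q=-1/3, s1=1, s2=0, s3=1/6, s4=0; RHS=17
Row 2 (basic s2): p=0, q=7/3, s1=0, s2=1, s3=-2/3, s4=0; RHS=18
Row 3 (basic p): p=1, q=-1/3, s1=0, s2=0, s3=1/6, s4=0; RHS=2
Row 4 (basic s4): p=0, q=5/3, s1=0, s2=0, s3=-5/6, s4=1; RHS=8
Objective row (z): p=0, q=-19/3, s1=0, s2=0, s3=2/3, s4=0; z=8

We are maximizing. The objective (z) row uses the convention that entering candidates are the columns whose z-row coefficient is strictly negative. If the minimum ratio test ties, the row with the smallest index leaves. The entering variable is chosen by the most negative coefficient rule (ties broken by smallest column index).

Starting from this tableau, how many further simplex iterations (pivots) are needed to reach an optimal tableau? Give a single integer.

3

pivot: q in, s4 out → z = 192/5
pivot: s3 in, s2 out → z = 362/5
pivot: s4 in, p out → z = 130
No improving column remains; optimal.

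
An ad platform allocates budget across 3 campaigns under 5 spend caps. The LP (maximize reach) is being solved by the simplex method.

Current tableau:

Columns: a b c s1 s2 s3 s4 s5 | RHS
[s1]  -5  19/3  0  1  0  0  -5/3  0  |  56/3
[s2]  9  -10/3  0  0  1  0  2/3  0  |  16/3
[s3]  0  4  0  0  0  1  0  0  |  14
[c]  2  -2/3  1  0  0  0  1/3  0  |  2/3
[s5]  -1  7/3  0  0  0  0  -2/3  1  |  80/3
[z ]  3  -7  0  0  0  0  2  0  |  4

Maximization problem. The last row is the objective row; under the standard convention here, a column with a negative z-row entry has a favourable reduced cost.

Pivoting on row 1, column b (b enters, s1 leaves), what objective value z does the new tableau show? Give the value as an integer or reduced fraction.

468/19

Minimum ratio for b: (56/3)/(19/3) = 56/19.
z changes by −(z-row coeff of b)·ratio = −(-7)·(56/19) = 392/19.
New z = 4 + (392/19) = 468/19.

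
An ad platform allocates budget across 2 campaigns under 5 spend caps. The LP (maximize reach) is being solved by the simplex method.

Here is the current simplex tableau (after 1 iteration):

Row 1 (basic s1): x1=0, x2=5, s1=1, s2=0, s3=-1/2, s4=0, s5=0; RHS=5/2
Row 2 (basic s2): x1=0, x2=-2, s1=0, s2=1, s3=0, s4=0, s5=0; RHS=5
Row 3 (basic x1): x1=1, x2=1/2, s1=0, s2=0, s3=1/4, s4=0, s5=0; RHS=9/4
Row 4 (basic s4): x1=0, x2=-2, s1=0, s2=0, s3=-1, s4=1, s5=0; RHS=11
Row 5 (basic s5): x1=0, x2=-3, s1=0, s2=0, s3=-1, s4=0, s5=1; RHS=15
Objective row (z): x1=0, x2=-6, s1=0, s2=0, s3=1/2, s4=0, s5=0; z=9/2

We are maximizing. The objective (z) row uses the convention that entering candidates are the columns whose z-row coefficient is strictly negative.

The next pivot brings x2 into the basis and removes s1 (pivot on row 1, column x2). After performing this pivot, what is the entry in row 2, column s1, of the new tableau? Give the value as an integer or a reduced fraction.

Pivot element is row 1, column x2: 5.
Normalize row 1: new (row 1, s1) = 1/5 = 1/5.
row 2 ← row 2 − (-2)·(new row 1): 0 − (-2)·(1/5) = 2/5.

2/5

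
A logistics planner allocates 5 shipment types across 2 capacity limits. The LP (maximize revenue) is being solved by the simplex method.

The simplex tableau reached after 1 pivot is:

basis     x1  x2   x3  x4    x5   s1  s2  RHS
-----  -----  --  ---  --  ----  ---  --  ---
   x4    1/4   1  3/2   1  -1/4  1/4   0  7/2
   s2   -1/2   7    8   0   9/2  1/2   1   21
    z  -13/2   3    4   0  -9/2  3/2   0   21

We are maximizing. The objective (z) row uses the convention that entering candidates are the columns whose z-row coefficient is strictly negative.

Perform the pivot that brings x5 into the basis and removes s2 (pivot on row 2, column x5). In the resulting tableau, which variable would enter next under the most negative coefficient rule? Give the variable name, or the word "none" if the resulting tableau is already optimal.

Pivot element 9/2. New z-row = old z-row − (-9/2)·(row 2/(9/2)).
Updated z-row coefficients: x1: -7, x2: 10, x3: 12, x4: 0, x5: 0, s1: 2, s2: 1.
The most negative is -7 in column x1, so x1 would enter next.

x1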